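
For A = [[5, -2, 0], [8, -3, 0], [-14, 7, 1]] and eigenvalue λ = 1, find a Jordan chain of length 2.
v_1 = [[0, 1, 0]]^T, v_2 = [[-2, -4, 7]]^T

We seek v_1 ∈ ker((A - I)^2) \ ker(A - I), then set v_{i+1} = (A - I) v_i.

One such chain is v_1 = [[0, 1, 0]]^T, v_2 = [[-2, -4, 7]]^T. Check: (A - I) v_2 = [[0, 0, 0]]^T = 0.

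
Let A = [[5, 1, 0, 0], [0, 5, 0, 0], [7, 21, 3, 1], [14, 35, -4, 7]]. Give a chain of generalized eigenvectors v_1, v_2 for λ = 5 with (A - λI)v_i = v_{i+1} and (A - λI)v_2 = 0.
We seek v_1 ∈ ker((A - 5I)^2) \ ker(A - 5I), then set v_{i+1} = (A - 5I) v_i.

One such chain is v_1 = [[-4, 1, -5, 0]]^T, v_2 = [[1, 0, 3, -1]]^T. Check: (A - 5I) v_2 = [[0, 0, 0, 0]]^T = 0.

v_1 = [[-4, 1, -5, 0]]^T, v_2 = [[1, 0, 3, -1]]^T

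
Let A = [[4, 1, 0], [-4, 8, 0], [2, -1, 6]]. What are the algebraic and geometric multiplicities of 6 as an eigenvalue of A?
algebraic multiplicity 3, geometric multiplicity 2

The characteristic polynomial is (x - 6)^3, so the factor x - 6 appears with exponent 3: the algebraic multiplicity is 3.

rank(A - 6I) = 1, so the eigenspace has dimension 3 - 1 = 2: the geometric multiplicity is 2.

Since 2 < 3, A is not diagonalizable.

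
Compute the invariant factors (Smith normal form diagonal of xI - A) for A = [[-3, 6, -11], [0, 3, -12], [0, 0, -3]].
The Jordan structure of A has elementary divisors (x + 3)^2, (x - 3). Arranging the block sizes at each eigenvalue in decreasing order and taking row products gives the invariant factors.

Invariant factors (smallest first, each dividing the next): (x - 3)(x + 3)^2.

Check: the last factor (x - 3)(x + 3)^2 is the minimal polynomial, and the product (x - 3)(x + 3)^2 is the characteristic polynomial.

(x - 3)(x + 3)^2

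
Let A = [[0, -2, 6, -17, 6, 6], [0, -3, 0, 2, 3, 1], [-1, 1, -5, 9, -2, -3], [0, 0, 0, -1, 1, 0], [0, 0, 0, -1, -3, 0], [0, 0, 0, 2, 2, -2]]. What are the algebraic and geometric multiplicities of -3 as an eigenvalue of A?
The characteristic polynomial is (x + 2)^4(x + 3)^2, so the factor x + 3 appears with exponent 2: the algebraic multiplicity is 2.

rank(A + 3I) = 5, so the eigenspace has dimension 6 - 5 = 1: the geometric multiplicity is 1.

Since 1 < 2, A is not diagonalizable.

algebraic multiplicity 2, geometric multiplicity 1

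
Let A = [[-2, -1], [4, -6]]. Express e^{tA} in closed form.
A has Jordan form J = [[-4, 1], [0, -4]] with A = PJP^{-1}, so e^{tA} = P e^{tJ} P^{-1}.

For a Jordan block J_k(λ), e^{tJ_k(λ)} = e^{λt} · (I + tN + t^2 N^2/2! + ... + t^{k-1} N^{k-1}/(k-1)!) where N is the nilpotent superdiagonal part.

Assembling the blocks and conjugating back gives the entries of e^{tA} as shown above.

e^{tA} = [[(2*t + 1)*e^{-4*t}, -t*e^{-4*t}], [4*t*e^{-4*t}, (1 - 2*t)*e^{-4*t}]]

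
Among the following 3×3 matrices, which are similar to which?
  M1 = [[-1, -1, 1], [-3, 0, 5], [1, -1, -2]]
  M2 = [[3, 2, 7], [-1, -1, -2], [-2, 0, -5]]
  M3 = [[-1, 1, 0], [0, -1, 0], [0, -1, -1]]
Characteristic polynomials: χ_{M1} = (x + 1)^3, χ_{M2} = (x + 1)^3, χ_{M3} = (x + 1)^3.

{M1, M2}: invariant factors (x + 1)^3.

{M3}: invariant factors x + 1, (x + 1)^2.

Matrices are similar if and only if their invariant-factor lists agree; the partition into similarity classes is {M1, M2}, {M3}.

2 classes: {M1, M2}, {M3}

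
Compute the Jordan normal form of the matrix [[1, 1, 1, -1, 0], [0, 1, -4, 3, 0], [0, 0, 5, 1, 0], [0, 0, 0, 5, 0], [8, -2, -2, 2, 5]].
The characteristic polynomial is det(xI - A) = (x - 5)^3(x - 1)^2, so the eigenvalues are 1 (algebraic multiplicity 2), 5 (algebraic multiplicity 3).

For λ = 1: rank(A - I) = 4, rank((A - I)^2) = 3. The eigenspace has dimension 5 - 4 = 1, so there is 1 Jordan block; the rank sequence gives block sizes [2].

For λ = 5: rank(A - 5I) = 3, rank((A - 5I)^2) = 2. The eigenspace has dimension 5 - 3 = 2, so there are 2 Jordan blocks; the rank sequence gives block sizes [2, 1].

Assembling the blocks gives the Jordan form J above.

J = [[1, 1, 0, 0, 0], [0, 1, 0, 0, 0], [0, 0, 5, 1, 0], [0, 0, 0, 5, 0], [0, 0, 0, 0, 5]]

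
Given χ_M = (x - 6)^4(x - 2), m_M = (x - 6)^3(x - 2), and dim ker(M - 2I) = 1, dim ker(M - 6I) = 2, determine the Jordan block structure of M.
λ = 2: algebraic multiplicity 1 (exponent in χ_M), largest block size 1 (exponent in m_M), 1 block (geometric multiplicity). This forces block sizes [1].
λ = 6: algebraic multiplicity 4 (exponent in χ_M), largest block size 3 (exponent in m_M), 2 blocks (geometric multiplicity). These force block sizes [3, 1].

Jordan blocks: (2, 1), (6, 3), (6, 1)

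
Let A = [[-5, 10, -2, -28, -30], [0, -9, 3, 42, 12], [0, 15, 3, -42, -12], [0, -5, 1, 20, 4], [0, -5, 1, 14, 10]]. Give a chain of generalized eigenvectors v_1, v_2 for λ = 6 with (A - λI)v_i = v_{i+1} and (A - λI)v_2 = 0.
v_1 = [[0, 0, 1, 0, 0]]^T, v_2 = [[-2, 3, -3, 1, 1]]^T

We seek v_1 ∈ ker((A - 6I)^2) \ ker(A - 6I), then set v_{i+1} = (A - 6I) v_i.

One such chain is v_1 = [[0, 0, 1, 0, 0]]^T, v_2 = [[-2, 3, -3, 1, 1]]^T. Check: (A - 6I) v_2 = [[0, 0, 0, 0, 0]]^T = 0.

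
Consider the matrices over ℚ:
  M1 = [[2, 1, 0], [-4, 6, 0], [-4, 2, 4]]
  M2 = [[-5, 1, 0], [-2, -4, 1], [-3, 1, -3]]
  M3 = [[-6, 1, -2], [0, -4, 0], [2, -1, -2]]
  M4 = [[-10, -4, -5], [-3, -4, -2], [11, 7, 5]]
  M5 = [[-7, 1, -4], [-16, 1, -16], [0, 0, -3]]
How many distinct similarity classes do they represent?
5 classes: {M1}, {M2}, {M3}, {M4}, {M5}

Characteristic polynomials: χ_{M1} = (x - 4)^3, χ_{M2} = (x + 4)^3, χ_{M3} = (x + 4)^3, χ_{M4} = (x + 3)^3, χ_{M5} = (x + 3)^3.

{M1}: invariant factors x - 4, (x - 4)^2.

{M2}: invariant factors (x + 4)^3.

{M3}: invariant factors x + 4, (x + 4)^2.

{M4}: invariant factors (x + 3)^3.

{M5}: invariant factors x + 3, (x + 3)^2.

Matrices are similar if and only if their invariant-factor lists agree; the partition into similarity classes is {M1}, {M2}, {M3}, {M4}, {M5}.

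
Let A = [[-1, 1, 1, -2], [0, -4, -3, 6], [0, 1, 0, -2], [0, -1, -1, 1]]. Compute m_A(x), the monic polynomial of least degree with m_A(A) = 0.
The characteristic polynomial factors as (x + 1)^4. The minimal polynomial is ∏(x - λ)^{k_λ} where k_λ is the size of the largest Jordan block at λ.

For λ = -1: rank(A + I) = 1, and the largest Jordan block has size 2 (the smallest k with rank((A + I)^k) = rank((A + I)^(k+1))).

So m_A(x) = (x + 1)^2.

m_A(x) = (x + 1)^2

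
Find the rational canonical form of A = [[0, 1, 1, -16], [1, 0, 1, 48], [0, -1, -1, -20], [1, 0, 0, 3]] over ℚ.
The invariant factors of A (the non-unit diagonal entries of the Smith normal form of xI - A over ℚ[x]) are (x^2 - x + 6)^2, each dividing the next. The characteristic polynomial is their product, (x^2 - x + 6)^2.

The rational canonical form is the block-diagonal matrix of companion matrices C(f_i):
R = [[0, 0, 0, -36], [1, 0, 0, 12], [0, 1, 0, -13], [0, 0, 1, 2]].

Note the characteristic polynomial does not split into linear factors over ℚ, so A has no Jordan form over ℚ; the rational canonical form exists over any field.

R = [[0, 0, 0, -36], [1, 0, 0, 12], [0, 1, 0, -13], [0, 0, 1, 2]]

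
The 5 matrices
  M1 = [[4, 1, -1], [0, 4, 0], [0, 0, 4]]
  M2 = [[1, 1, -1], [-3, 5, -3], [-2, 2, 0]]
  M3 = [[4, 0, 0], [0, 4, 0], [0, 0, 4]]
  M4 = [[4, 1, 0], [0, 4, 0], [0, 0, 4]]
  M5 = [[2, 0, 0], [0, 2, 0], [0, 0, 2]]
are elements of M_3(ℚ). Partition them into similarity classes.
Characteristic polynomials: χ_{M1} = (x - 4)^3, χ_{M2} = (x - 2)^3, χ_{M3} = (x - 4)^3, χ_{M4} = (x - 4)^3, χ_{M5} = (x - 2)^3.

{M1, M4}: invariant factors x - 4, (x - 4)^2.

{M2}: invariant factors x - 2, (x - 2)^2.

{M3}: invariant factors x - 4, x - 4, x - 4.

{M5}: invariant factors x - 2, x - 2, x - 2.

Matrices are similar if and only if their invariant-factor lists agree; the partition into similarity classes is {M1, M4}, {M2}, {M3}, {M5}.

4 classes: {M1, M4}, {M2}, {M3}, {M5}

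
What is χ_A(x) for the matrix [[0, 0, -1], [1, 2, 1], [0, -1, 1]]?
χ_A(x) = (x - 1)^3

xI - A = [[x, 0, 1], [-1, x - 2, -1], [0, 1, x - 1]].

Expanding det(xI - A) along the first row:
det(xI - A) = + (x)·det([[x - 2, -1], [1, x - 1]]) - (0)·det([[-1, -1], [0, x - 1]]) + (1)·det([[-1, x - 2], [0, 1]]).

Evaluating gives χ_A(x) = x^3 - 3x^2 + 3x - 1 = (x - 1)^3.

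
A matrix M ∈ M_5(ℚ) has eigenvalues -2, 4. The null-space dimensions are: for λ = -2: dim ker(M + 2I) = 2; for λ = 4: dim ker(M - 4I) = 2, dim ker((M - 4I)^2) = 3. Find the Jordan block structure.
λ = -2: successive nullity increments [2] count blocks of size ≥ k; block sizes are [1, 1].
λ = 4: successive nullity increments [2, 1] count blocks of size ≥ k; block sizes are [2, 1].

Jordan blocks: (-2, 1), (-2, 1), (4, 2), (4, 1)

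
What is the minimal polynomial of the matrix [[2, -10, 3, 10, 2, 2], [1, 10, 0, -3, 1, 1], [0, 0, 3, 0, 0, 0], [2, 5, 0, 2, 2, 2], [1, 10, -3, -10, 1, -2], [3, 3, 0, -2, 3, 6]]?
m_A(x) = x(x - 6)^3(x - 3)

The characteristic polynomial factors as x(x - 6)^3(x - 3)^2. The minimal polynomial is ∏(x - λ)^{k_λ} where k_λ is the size of the largest Jordan block at λ.

For λ = 0: rank(A) = 5, and the largest Jordan block has size 1 (the smallest k with rank(A^k) = rank(A^(k+1))).
For λ = 3: rank(A - 3I) = 4, and the largest Jordan block has size 1 (the smallest k with rank((A - 3I)^k) = rank((A - 3I)^(k+1))).
For λ = 6: rank(A - 6I) = 5, and the largest Jordan block has size 3 (the smallest k with rank((A - 6I)^k) = rank((A - 6I)^(k+1))).

So m_A(x) = x(x - 6)^3(x - 3).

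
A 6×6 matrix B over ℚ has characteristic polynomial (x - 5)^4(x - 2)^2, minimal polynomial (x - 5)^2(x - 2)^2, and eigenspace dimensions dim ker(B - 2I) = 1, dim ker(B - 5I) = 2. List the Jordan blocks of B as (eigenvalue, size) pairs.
Jordan blocks: (2, 2), (5, 2), (5, 2)

λ = 2: algebraic multiplicity 2 (exponent in χ_B), largest block size 2 (exponent in m_B), 1 block (geometric multiplicity). This forces block sizes [2].
λ = 5: algebraic multiplicity 4 (exponent in χ_B), largest block size 2 (exponent in m_B), 2 blocks (geometric multiplicity). These force block sizes [2, 2].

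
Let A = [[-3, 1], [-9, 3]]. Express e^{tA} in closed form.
e^{tA} = [[1 - 3*t, t], [-9*t, 3*t + 1]]

A has Jordan form J = [[0, 1], [0, 0]] with A = PJP^{-1}, so e^{tA} = P e^{tJ} P^{-1}.

For a Jordan block J_k(λ), e^{tJ_k(λ)} = e^{λt} · (I + tN + t^2 N^2/2! + ... + t^{k-1} N^{k-1}/(k-1)!) where N is the nilpotent superdiagonal part.

Assembling the blocks and conjugating back gives the entries of e^{tA} as shown above.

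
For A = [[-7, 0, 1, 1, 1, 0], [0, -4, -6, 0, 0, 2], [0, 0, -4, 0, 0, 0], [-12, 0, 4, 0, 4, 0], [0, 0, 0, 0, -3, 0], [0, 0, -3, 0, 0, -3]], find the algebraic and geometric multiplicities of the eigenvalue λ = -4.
The characteristic polynomial is (x + 3)^3(x + 4)^3, so the factor x + 4 appears with exponent 3: the algebraic multiplicity is 3.

rank(A + 4I) = 3, so the eigenspace has dimension 6 - 3 = 3: the geometric multiplicity is 3.

algebraic multiplicity 3, geometric multiplicity 3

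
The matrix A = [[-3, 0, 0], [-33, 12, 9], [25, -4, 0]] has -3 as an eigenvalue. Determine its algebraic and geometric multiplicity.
algebraic multiplicity 1, geometric multiplicity 1

The characteristic polynomial is (x - 6)^2(x + 3), so the factor x + 3 appears with exponent 1: the algebraic multiplicity is 1.

rank(A + 3I) = 2, so the eigenspace has dimension 3 - 2 = 1: the geometric multiplicity is 1.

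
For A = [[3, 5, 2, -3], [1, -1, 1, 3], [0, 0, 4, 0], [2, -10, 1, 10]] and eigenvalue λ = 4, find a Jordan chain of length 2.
We seek v_1 ∈ ker((A - 4I)^2) \ ker(A - 4I), then set v_{i+1} = (A - 4I) v_i.

One such chain is v_1 = [[1, 0, 1, 0]]^T, v_2 = [[1, 2, 0, 3]]^T. Check: (A - 4I) v_2 = [[0, 0, 0, 0]]^T = 0.

v_1 = [[1, 0, 1, 0]]^T, v_2 = [[1, 2, 0, 3]]^T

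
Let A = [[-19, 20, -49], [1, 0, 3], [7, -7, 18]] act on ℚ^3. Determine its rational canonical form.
The invariant factors of A (the non-unit diagonal entries of the Smith normal form of xI - A over ℚ[x]) are (x - 1)(x^2 + 2x + 4), each dividing the next. The characteristic polynomial is their product, (x - 1)(x^2 + 2x + 4).

The rational canonical form is the block-diagonal matrix of companion matrices C(f_i):
R = [[0, 0, 4], [1, 0, -2], [0, 1, -1]].

Note the characteristic polynomial does not split into linear factors over ℚ, so A has no Jordan form over ℚ; the rational canonical form exists over any field.

R = [[0, 0, 4], [1, 0, -2], [0, 1, -1]]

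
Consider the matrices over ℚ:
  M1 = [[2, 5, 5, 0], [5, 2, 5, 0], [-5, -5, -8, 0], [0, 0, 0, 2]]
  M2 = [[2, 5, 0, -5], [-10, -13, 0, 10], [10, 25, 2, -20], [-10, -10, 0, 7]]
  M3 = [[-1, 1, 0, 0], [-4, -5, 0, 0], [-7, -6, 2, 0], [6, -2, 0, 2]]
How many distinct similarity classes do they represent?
Characteristic polynomials: χ_{M1} = (x - 2)^2(x + 3)^2, χ_{M2} = (x - 2)^2(x + 3)^2, χ_{M3} = (x - 2)^2(x + 3)^2.

{M1, M2}: invariant factors (x - 2)(x + 3), (x - 2)(x + 3).

{M3}: invariant factors x - 2, (x - 2)(x + 3)^2.

Matrices are similar if and only if their invariant-factor lists agree; the partition into similarity classes is {M1, M2}, {M3}.

2 classes: {M1, M2}, {M3}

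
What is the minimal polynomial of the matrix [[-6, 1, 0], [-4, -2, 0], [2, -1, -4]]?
m_A(x) = (x + 4)^2

The characteristic polynomial factors as (x + 4)^3. The minimal polynomial is ∏(x - λ)^{k_λ} where k_λ is the size of the largest Jordan block at λ.

For λ = -4: rank(A + 4I) = 1, and the largest Jordan block has size 2 (the smallest k with rank((A + 4I)^k) = rank((A + 4I)^(k+1))).

So m_A(x) = (x + 4)^2.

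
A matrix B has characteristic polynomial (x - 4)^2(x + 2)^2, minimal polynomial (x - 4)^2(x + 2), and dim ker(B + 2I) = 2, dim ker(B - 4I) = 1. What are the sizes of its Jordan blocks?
λ = -2: algebraic multiplicity 2 (exponent in χ_B), largest block size 1 (exponent in m_B), 2 blocks (geometric multiplicity). These force block sizes [1, 1].
λ = 4: algebraic multiplicity 2 (exponent in χ_B), largest block size 2 (exponent in m_B), 1 block (geometric multiplicity). This forces block sizes [2].

Jordan blocks: (-2, 1), (-2, 1), (4, 2)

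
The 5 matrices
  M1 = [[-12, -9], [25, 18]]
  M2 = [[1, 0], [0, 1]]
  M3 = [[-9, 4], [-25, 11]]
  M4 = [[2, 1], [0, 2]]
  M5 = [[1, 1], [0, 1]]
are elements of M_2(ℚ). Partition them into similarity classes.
4 classes: {M1}, {M2}, {M3, M5}, {M4}

Characteristic polynomials: χ_{M1} = (x - 3)^2, χ_{M2} = (x - 1)^2, χ_{M3} = (x - 1)^2, χ_{M4} = (x - 2)^2, χ_{M5} = (x - 1)^2.

{M1}: invariant factors (x - 3)^2.

{M2}: invariant factors x - 1, x - 1.

{M3, M5}: invariant factors (x - 1)^2.

{M4}: invariant factors (x - 2)^2.

Matrices are similar if and only if their invariant-factor lists agree; the partition into similarity classes is {M1}, {M2}, {M3, M5}, {M4}.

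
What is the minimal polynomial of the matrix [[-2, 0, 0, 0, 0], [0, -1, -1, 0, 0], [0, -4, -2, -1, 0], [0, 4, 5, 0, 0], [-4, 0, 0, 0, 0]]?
The characteristic polynomial factors as x(x + 1)^3(x + 2). The minimal polynomial is ∏(x - λ)^{k_λ} where k_λ is the size of the largest Jordan block at λ.

For λ = -2: rank(A + 2I) = 4, and the largest Jordan block has size 1 (the smallest k with rank((A + 2I)^k) = rank((A + 2I)^(k+1))).
For λ = -1: rank(A + I) = 4, and the largest Jordan block has size 3 (the smallest k with rank((A + I)^k) = rank((A + I)^(k+1))).
For λ = 0: rank(A) = 4, and the largest Jordan block has size 1 (the smallest k with rank(A^k) = rank(A^(k+1))).

So m_A(x) = x(x + 1)^3(x + 2).

m_A(x) = x(x + 1)^3(x + 2)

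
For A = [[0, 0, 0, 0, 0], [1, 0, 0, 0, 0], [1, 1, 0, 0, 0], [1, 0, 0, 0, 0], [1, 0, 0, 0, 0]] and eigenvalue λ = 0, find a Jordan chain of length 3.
v_1 = [[1, 0, -1, 0, 0]]^T, v_2 = [[0, 1, 1, 1, 1]]^T, v_3 = [[0, 0, 1, 0, 0]]^T

We seek v_1 ∈ ker(A^3) \ ker(A^2), then set v_{i+1} = A v_i.

One such chain is v_1 = [[1, 0, -1, 0, 0]]^T, v_2 = [[0, 1, 1, 1, 1]]^T, v_3 = [[0, 0, 1, 0, 0]]^T. Check: A v_3 = [[0, 0, 0, 0, 0]]^T = 0.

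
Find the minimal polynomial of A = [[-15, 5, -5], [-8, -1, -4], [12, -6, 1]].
m_A(x) = (x + 5)^2

The characteristic polynomial factors as (x + 5)^3. The minimal polynomial is ∏(x - λ)^{k_λ} where k_λ is the size of the largest Jordan block at λ.

For λ = -5: rank(A + 5I) = 1, and the largest Jordan block has size 2 (the smallest k with rank((A + 5I)^k) = rank((A + 5I)^(k+1))).

So m_A(x) = (x + 5)^2.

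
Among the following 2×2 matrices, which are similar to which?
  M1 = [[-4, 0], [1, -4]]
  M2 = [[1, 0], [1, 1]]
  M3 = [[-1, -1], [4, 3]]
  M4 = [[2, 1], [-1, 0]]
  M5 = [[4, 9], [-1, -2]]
Characteristic polynomials: χ_{M1} = (x + 4)^2, χ_{M2} = (x - 1)^2, χ_{M3} = (x - 1)^2, χ_{M4} = (x - 1)^2, χ_{M5} = (x - 1)^2.

{M1}: invariant factors (x + 4)^2.

{M2, M3, M4, M5}: invariant factors (x - 1)^2.

Matrices are similar if and only if their invariant-factor lists agree; the partition into similarity classes is {M1}, {M2, M3, M4, M5}.

2 classes: {M1}, {M2, M3, M4, M5}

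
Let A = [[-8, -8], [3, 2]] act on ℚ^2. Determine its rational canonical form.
The invariant factors of A (the non-unit diagonal entries of the Smith normal form of xI - A over ℚ[x]) are (x + 2)(x + 4), each dividing the next. The characteristic polynomial is their product, (x + 2)(x + 4).

The rational canonical form is the block-diagonal matrix of companion matrices C(f_i):
R = [[0, -8], [1, -6]].

R = [[0, -8], [1, -6]]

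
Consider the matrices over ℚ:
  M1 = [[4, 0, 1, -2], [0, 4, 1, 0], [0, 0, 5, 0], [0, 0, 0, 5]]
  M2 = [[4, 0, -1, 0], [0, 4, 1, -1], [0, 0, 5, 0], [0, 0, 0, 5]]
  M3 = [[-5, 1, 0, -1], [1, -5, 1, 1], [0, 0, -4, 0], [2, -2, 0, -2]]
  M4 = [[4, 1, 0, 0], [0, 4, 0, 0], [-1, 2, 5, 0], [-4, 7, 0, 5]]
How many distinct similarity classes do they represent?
Characteristic polynomials: χ_{M1} = (x - 5)^2(x - 4)^2, χ_{M2} = (x - 5)^2(x - 4)^2, χ_{M3} = (x + 4)^4, χ_{M4} = (x - 5)^2(x - 4)^2.

{M1, M2}: invariant factors (x - 5)(x - 4), (x - 5)(x - 4).

{M3}: invariant factors x + 4, (x + 4)^3.

{M4}: invariant factors x - 5, (x - 5)(x - 4)^2.

Matrices are similar if and only if their invariant-factor lists agree; the partition into similarity classes is {M1, M2}, {M3}, {M4}.

3 classes: {M1, M2}, {M3}, {M4}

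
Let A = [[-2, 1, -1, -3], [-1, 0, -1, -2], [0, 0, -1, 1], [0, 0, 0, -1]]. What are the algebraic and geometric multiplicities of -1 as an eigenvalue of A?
algebraic multiplicity 4, geometric multiplicity 2

The characteristic polynomial is (x + 1)^4, so the factor x + 1 appears with exponent 4: the algebraic multiplicity is 4.

rank(A + I) = 2, so the eigenspace has dimension 4 - 2 = 2: the geometric multiplicity is 2.

Since 2 < 4, A is not diagonalizable.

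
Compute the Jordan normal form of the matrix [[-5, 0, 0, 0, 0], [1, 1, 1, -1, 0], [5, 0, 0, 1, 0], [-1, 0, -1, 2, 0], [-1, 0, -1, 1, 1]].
The characteristic polynomial is det(xI - A) = (x - 1)^4(x + 5), so the eigenvalues are -5 (algebraic multiplicity 1), 1 (algebraic multiplicity 4).

For λ = -5: algebraic multiplicity 1 gives one 1×1 block.

For λ = 1: rank(A - I) = 2, rank((A - I)^2) = 1. The eigenspace has dimension 5 - 2 = 3, so there are 3 Jordan blocks; the rank sequence gives block sizes [2, 1, 1].

Assembling the blocks gives the Jordan form J above.

J = [[-5, 0, 0, 0, 0], [0, 1, 1, 0, 0], [0, 0, 1, 0, 0], [0, 0, 0, 1, 0], [0, 0, 0, 0, 1]]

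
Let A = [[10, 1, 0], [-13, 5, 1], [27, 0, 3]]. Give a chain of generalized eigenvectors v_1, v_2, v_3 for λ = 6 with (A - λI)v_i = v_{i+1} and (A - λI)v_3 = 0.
We seek v_1 ∈ ker((A - 6I)^3) \ ker((A - 6I)^2), then set v_{i+1} = (A - 6I) v_i.

One such chain is v_1 = [[0, 0, 1]]^T, v_2 = [[0, 1, -3]]^T, v_3 = [[1, -4, 9]]^T. Check: (A - 6I) v_3 = [[0, 0, 0]]^T = 0.

v_1 = [[0, 0, 1]]^T, v_2 = [[0, 1, -3]]^T, v_3 = [[1, -4, 9]]^T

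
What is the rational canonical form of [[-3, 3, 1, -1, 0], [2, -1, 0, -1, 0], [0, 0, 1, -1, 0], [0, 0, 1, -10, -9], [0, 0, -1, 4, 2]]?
The invariant factors of A (the non-unit diagonal entries of the Smith normal form of xI - A over ℚ[x]) are x^2 + 4x - 3, (x + 3)(x^2 + 4x - 3), each dividing the next. The characteristic polynomial is their product, (x + 3)(x^2 + 4x - 3)^2.

The rational canonical form is the block-diagonal matrix of companion matrices C(f_i):
R = [[0, 3, 0, 0, 0], [1, -4, 0, 0, 0], [0, 0, 0, 0, 9], [0, 0, 1, 0, -9], [0, 0, 0, 1, -7]].

Note the characteristic polynomial does not split into linear factors over ℚ, so A has no Jordan form over ℚ; the rational canonical form exists over any field.

R = [[0, 3, 0, 0, 0], [1, -4, 0, 0, 0], [0, 0, 0, 0, 9], [0, 0, 1, 0, -9], [0, 0, 0, 1, -7]]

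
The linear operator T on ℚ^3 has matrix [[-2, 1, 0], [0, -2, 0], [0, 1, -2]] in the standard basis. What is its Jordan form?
J = [[-2, 1, 0], [0, -2, 0], [0, 0, -2]]

The characteristic polynomial is det(xI - A) = (x + 2)^3, so the eigenvalues are -2 (algebraic multiplicity 3).

For λ = -2: rank(A + 2I) = 1, rank((A + 2I)^2) = 0. The eigenspace has dimension 3 - 1 = 2, so there are 2 Jordan blocks; the rank sequence gives block sizes [2, 1].

Assembling the blocks gives the Jordan form J above.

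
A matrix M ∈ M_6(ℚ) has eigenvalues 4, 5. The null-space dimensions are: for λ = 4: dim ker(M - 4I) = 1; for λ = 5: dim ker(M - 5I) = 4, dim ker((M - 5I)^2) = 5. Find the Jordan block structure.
λ = 4: successive nullity increments [1] count blocks of size ≥ k; block sizes are [1].
λ = 5: successive nullity increments [4, 1] count blocks of size ≥ k; block sizes are [2, 1, 1, 1].

Jordan blocks: (4, 1), (5, 2), (5, 1), (5, 1), (5, 1)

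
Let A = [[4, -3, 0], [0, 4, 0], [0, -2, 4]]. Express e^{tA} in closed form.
e^{tA} = [[e^{4*t}, -3*t*e^{4*t}, 0], [0, e^{4*t}, 0], [0, -2*t*e^{4*t}, e^{4*t}]]

A has Jordan form J = [[4, 1, 0], [0, 4, 0], [0, 0, 4]] with A = PJP^{-1}, so e^{tA} = P e^{tJ} P^{-1}.

For a Jordan block J_k(λ), e^{tJ_k(λ)} = e^{λt} · (I + tN + t^2 N^2/2! + ... + t^{k-1} N^{k-1}/(k-1)!) where N is the nilpotent superdiagonal part.

Assembling the blocks and conjugating back gives the entries of e^{tA} as shown above.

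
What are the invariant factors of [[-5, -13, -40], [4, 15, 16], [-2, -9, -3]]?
(x - 5)(x - 1)^2

The Jordan structure of A has elementary divisors (x - 1)^2, (x - 5). Arranging the block sizes at each eigenvalue in decreasing order and taking row products gives the invariant factors.

Invariant factors (smallest first, each dividing the next): (x - 5)(x - 1)^2.

Check: the last factor (x - 5)(x - 1)^2 is the minimal polynomial, and the product (x - 5)(x - 1)^2 is the characteristic polynomial.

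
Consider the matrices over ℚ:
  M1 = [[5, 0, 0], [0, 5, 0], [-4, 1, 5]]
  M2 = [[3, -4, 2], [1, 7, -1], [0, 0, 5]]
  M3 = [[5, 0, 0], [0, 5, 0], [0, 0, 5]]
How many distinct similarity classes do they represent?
2 classes: {M1, M2}, {M3}

Characteristic polynomials: χ_{M1} = (x - 5)^3, χ_{M2} = (x - 5)^3, χ_{M3} = (x - 5)^3.

{M1, M2}: invariant factors x - 5, (x - 5)^2.

{M3}: invariant factors x - 5, x - 5, x - 5.

Matrices are similar if and only if their invariant-factor lists agree; the partition into similarity classes is {M1, M2}, {M3}.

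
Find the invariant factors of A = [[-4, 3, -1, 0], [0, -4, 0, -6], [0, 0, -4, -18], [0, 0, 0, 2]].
The Jordan structure of A has elementary divisors (x + 4)^2, (x + 4), (x - 2). Arranging the block sizes at each eigenvalue in decreasing order and taking row products gives the invariant factors.

Invariant factors (smallest first, each dividing the next): x + 4, (x - 2)(x + 4)^2.

Check: the last factor (x - 2)(x + 4)^2 is the minimal polynomial, and the product (x - 2)(x + 4)^3 is the characteristic polynomial.

x + 4, (x - 2)(x + 4)^2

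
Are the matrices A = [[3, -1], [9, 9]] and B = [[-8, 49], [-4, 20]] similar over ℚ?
Yes.

Two matrices over a field are similar if and only if they have the same invariant factors.

Both A and B have characteristic polynomial (x - 6)^2 and minimal polynomial (x - 6)^2. Computing further, both have invariant factors (x - 6)^2. Hence A and B are similar.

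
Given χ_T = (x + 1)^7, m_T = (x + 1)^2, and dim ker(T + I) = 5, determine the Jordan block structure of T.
Jordan blocks: (-1, 2), (-1, 2), (-1, 1), (-1, 1), (-1, 1)

λ = -1: algebraic multiplicity 7 (exponent in χ_T), largest block size 2 (exponent in m_T), 5 blocks (geometric multiplicity). These force block sizes [2, 2, 1, 1, 1].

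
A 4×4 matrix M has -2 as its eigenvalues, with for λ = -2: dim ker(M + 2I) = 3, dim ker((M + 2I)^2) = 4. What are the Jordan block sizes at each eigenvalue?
Jordan blocks: (-2, 2), (-2, 1), (-2, 1)

λ = -2: successive nullity increments [3, 1] count blocks of size ≥ k; block sizes are [2, 1, 1].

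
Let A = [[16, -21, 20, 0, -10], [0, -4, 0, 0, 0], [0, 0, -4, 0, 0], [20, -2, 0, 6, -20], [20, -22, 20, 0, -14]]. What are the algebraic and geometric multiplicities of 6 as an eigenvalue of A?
algebraic multiplicity 2, geometric multiplicity 2

The characteristic polynomial is (x - 6)^2(x + 4)^3, so the factor x - 6 appears with exponent 2: the algebraic multiplicity is 2.

rank(A - 6I) = 3, so the eigenspace has dimension 5 - 3 = 2: the geometric multiplicity is 2.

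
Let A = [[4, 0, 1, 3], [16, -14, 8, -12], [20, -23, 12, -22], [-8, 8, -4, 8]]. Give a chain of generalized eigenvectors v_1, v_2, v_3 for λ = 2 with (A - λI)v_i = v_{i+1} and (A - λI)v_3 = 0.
We seek v_1 ∈ ker((A - 2I)^3) \ ker((A - 2I)^2), then set v_{i+1} = (A - 2I) v_i.

One such chain is v_1 = [[0, 7, 9, -3]]^T, v_2 = [[0, -4, -5, 2]]^T, v_3 = [[1, 0, -2, 0]]^T. Check: (A - 2I) v_3 = [[0, 0, 0, 0]]^T = 0.

v_1 = [[0, 7, 9, -3]]^T, v_2 = [[0, -4, -5, 2]]^T, v_3 = [[1, 0, -2, 0]]^T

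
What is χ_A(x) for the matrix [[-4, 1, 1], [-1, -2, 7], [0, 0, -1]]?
xI - A = [[x + 4, -1, -1], [1, x + 2, -7], [0, 0, x + 1]].

Expanding det(xI - A) along the first row:
det(xI - A) = + (x + 4)·det([[x + 2, -7], [0, x + 1]]) - (-1)·det([[1, -7], [0, x + 1]]) + (-1)·det([[1, x + 2], [0, 0]]).

Evaluating gives χ_A(x) = x^3 + 7x^2 + 15x + 9 = (x + 1)(x + 3)^2.

χ_A(x) = (x + 1)(x + 3)^2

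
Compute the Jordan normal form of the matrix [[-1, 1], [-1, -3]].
The characteristic polynomial is det(xI - A) = (x + 2)^2, so the eigenvalues are -2 (algebraic multiplicity 2).

For λ = -2: rank(A + 2I) = 1, rank((A + 2I)^2) = 0. The eigenspace has dimension 2 - 1 = 1, so there is 1 Jordan block; the rank sequence gives block sizes [2].

Assembling the blocks gives the Jordan form J above.

J = [[-2, 1], [0, -2]]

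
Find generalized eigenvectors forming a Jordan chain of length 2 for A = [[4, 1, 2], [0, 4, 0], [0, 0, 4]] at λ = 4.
We seek v_1 ∈ ker((A - 4I)^2) \ ker(A - 4I), then set v_{i+1} = (A - 4I) v_i.

One such chain is v_1 = [[-1, 1, 0]]^T, v_2 = [[1, 0, 0]]^T. Check: (A - 4I) v_2 = [[0, 0, 0]]^T = 0.

v_1 = [[-1, 1, 0]]^T, v_2 = [[1, 0, 0]]^T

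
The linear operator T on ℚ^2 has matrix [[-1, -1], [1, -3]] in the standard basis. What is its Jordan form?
The characteristic polynomial is det(xI - A) = (x + 2)^2, so the eigenvalues are -2 (algebraic multiplicity 2).

For λ = -2: rank(A + 2I) = 1, rank((A + 2I)^2) = 0. The eigenspace has dimension 2 - 1 = 1, so there is 1 Jordan block; the rank sequence gives block sizes [2].

Assembling the blocks gives the Jordan form J above.

J = [[-2, 1], [0, -2]]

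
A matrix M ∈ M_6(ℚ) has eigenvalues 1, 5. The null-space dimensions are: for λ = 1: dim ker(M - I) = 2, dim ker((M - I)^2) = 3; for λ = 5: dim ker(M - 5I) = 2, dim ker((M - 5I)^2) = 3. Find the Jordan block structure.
λ = 1: successive nullity increments [2, 1] count blocks of size ≥ k; block sizes are [2, 1].
λ = 5: successive nullity increments [2, 1] count blocks of size ≥ k; block sizes are [2, 1].

Jordan blocks: (1, 2), (1, 1), (5, 2), (5, 1)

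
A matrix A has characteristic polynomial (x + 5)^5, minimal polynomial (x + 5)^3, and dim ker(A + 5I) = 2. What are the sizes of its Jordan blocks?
Jordan blocks: (-5, 3), (-5, 2)

λ = -5: algebraic multiplicity 5 (exponent in χ_A), largest block size 3 (exponent in m_A), 2 blocks (geometric multiplicity). These force block sizes [3, 2].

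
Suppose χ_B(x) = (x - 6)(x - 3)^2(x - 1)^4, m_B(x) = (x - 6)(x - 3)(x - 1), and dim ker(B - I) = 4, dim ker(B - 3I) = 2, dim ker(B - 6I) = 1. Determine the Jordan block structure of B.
λ = 1: algebraic multiplicity 4 (exponent in χ_B), largest block size 1 (exponent in m_B), 4 blocks (geometric multiplicity). These force block sizes [1, 1, 1, 1].
λ = 3: algebraic multiplicity 2 (exponent in χ_B), largest block size 1 (exponent in m_B), 2 blocks (geometric multiplicity). These force block sizes [1, 1].
λ = 6: algebraic multiplicity 1 (exponent in χ_B), largest block size 1 (exponent in m_B), 1 block (geometric multiplicity). This forces block sizes [1].

Jordan blocks: (1, 1), (1, 1), (1, 1), (1, 1), (3, 1), (3, 1), (6, 1)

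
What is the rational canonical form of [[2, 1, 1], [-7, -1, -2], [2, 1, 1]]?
The invariant factors of A (the non-unit diagonal entries of the Smith normal form of xI - A over ℚ[x]) are x(x^2 - 2x + 6), each dividing the next. The characteristic polynomial is their product, x(x^2 - 2x + 6).

The rational canonical form is the block-diagonal matrix of companion matrices C(f_i):
R = [[0, 0, 0], [1, 0, -6], [0, 1, 2]].

Note the characteristic polynomial does not split into linear factors over ℚ, so A has no Jordan form over ℚ; the rational canonical form exists over any field.

R = [[0, 0, 0], [1, 0, -6], [0, 1, 2]]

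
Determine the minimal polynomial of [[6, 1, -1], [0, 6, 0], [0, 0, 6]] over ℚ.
The characteristic polynomial factors as (x - 6)^3. The minimal polynomial is ∏(x - λ)^{k_λ} where k_λ is the size of the largest Jordan block at λ.

For λ = 6: rank(A - 6I) = 1, and the largest Jordan block has size 2 (the smallest k with rank((A - 6I)^k) = rank((A - 6I)^(k+1))).

So m_A(x) = (x - 6)^2.

m_A(x) = (x - 6)^2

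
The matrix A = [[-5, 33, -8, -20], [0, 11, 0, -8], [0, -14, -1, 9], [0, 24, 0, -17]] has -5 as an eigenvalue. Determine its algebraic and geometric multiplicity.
The characteristic polynomial is (x + 1)^2(x + 5)^2, so the factor x + 5 appears with exponent 2: the algebraic multiplicity is 2.

rank(A + 5I) = 3, so the eigenspace has dimension 4 - 3 = 1: the geometric multiplicity is 1.

Since 1 < 2, A is not diagonalizable.

algebraic multiplicity 2, geometric multiplicity 1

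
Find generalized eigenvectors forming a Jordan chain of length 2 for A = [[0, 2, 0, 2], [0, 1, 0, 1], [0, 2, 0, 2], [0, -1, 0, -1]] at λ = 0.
We seek v_1 ∈ ker(A^2) \ ker(A), then set v_{i+1} = A v_i.

One such chain is v_1 = [[0, 1, 2, 0]]^T, v_2 = [[2, 1, 2, -1]]^T. Check: A v_2 = [[0, 0, 0, 0]]^T = 0.

v_1 = [[0, 1, 2, 0]]^T, v_2 = [[2, 1, 2, -1]]^T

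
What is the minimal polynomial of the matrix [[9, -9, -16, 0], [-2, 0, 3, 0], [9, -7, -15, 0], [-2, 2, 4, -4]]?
m_A(x) = (x + 2)^3(x + 4)

The characteristic polynomial factors as (x + 2)^3(x + 4). The minimal polynomial is ∏(x - λ)^{k_λ} where k_λ is the size of the largest Jordan block at λ.

For λ = -4: rank(A + 4I) = 3, and the largest Jordan block has size 1 (the smallest k with rank((A + 4I)^k) = rank((A + 4I)^(k+1))).
For λ = -2: rank(A + 2I) = 3, and the largest Jordan block has size 3 (the smallest k with rank((A + 2I)^k) = rank((A + 2I)^(k+1))).

So m_A(x) = (x + 2)^3(x + 4).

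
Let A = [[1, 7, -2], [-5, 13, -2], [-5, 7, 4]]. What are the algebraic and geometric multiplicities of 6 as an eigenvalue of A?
The characteristic polynomial is (x - 6)^3, so the factor x - 6 appears with exponent 3: the algebraic multiplicity is 3.

rank(A - 6I) = 1, so the eigenspace has dimension 3 - 1 = 2: the geometric multiplicity is 2.

Since 2 < 3, A is not diagonalizable.

algebraic multiplicity 3, geometric multiplicity 2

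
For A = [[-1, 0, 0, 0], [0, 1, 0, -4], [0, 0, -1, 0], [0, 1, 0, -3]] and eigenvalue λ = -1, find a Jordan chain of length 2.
v_1 = [[0, 3, 0, 1]]^T, v_2 = [[0, 2, 0, 1]]^T

We seek v_1 ∈ ker((A + I)^2) \ ker(A + I), then set v_{i+1} = (A + I) v_i.

One such chain is v_1 = [[0, 3, 0, 1]]^T, v_2 = [[0, 2, 0, 1]]^T. Check: (A + I) v_2 = [[0, 0, 0, 0]]^T = 0.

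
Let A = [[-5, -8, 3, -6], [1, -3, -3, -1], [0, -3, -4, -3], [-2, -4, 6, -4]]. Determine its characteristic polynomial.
χ_A(x) = (x + 4)^4

xI - A = [[x + 5, 8, -3, 6], [-1, x + 3, 3, 1], [0, 3, x + 4, 3], [2, 4, -6, x + 4]].

Expanding det(xI - A) along the first row:
det(xI - A) = + (x + 5)·det([[x + 3, 3, 1], [3, x + 4, 3], [4, -6, x + 4]]) - (8)·det([[-1, 3, 1], [0, x + 4, 3], [2, -6, x + 4]]) + (-3)·det([[-1, x + 3, 1], [0, 3, 3], [2, 4, x + 4]]) - (6)·det([[-1, x + 3, 3], [0, 3, x + 4], [2, 4, -6]]).

Evaluating gives χ_A(x) = x^4 + 16x^3 + 96x^2 + 256x + 256 = (x + 4)^4.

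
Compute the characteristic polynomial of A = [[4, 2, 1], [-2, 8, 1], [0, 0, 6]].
χ_A(x) = (x - 6)^3

xI - A = [[x - 4, -2, -1], [2, x - 8, -1], [0, 0, x - 6]].

Expanding det(xI - A) along the first row:
det(xI - A) = + (x - 4)·det([[x - 8, -1], [0, x - 6]]) - (-2)·det([[2, -1], [0, x - 6]]) + (-1)·det([[2, x - 8], [0, 0]]).

Evaluating gives χ_A(x) = x^3 - 18x^2 + 108x - 216 = (x - 6)^3.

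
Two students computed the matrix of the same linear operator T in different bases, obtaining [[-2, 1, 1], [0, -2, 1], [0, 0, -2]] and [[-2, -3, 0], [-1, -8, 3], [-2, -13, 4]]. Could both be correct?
Yes.

Two matrices over a field are similar if and only if they have the same invariant factors.

Both A and B have characteristic polynomial (x + 2)^3 and minimal polynomial (x + 2)^3. Computing further, both have invariant factors (x + 2)^3. Hence A and B are similar.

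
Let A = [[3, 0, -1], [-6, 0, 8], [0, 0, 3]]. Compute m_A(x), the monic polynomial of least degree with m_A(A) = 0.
The characteristic polynomial factors as x(x - 3)^2. The minimal polynomial is ∏(x - λ)^{k_λ} where k_λ is the size of the largest Jordan block at λ.

For λ = 0: rank(A) = 2, and the largest Jordan block has size 1 (the smallest k with rank(A^k) = rank(A^(k+1))).
For λ = 3: rank(A - 3I) = 2, and the largest Jordan block has size 2 (the smallest k with rank((A - 3I)^k) = rank((A - 3I)^(k+1))).

So m_A(x) = x(x - 3)^2.

m_A(x) = x(x - 3)^2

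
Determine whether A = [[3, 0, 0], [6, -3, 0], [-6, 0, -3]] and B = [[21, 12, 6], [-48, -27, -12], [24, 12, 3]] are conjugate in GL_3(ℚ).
Two matrices over a field are similar if and only if they have the same invariant factors.

Both A and B have characteristic polynomial (x - 3)(x + 3)^2 and minimal polynomial (x - 3)(x + 3). Computing further, both have invariant factors x + 3, (x - 3)(x + 3). Hence A and B are similar.

Yes.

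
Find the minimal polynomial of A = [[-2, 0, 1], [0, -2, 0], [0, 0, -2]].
m_A(x) = (x + 2)^2

The characteristic polynomial factors as (x + 2)^3. The minimal polynomial is ∏(x - λ)^{k_λ} where k_λ is the size of the largest Jordan block at λ.

For λ = -2: rank(A + 2I) = 1, and the largest Jordan block has size 2 (the smallest k with rank((A + 2I)^k) = rank((A + 2I)^(k+1))).

So m_A(x) = (x + 2)^2.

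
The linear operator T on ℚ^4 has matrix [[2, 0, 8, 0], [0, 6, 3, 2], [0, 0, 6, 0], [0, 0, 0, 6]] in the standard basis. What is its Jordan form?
J = [[2, 0, 0, 0], [0, 6, 1, 0], [0, 0, 6, 0], [0, 0, 0, 6]]

The characteristic polynomial is det(xI - A) = (x - 6)^3(x - 2), so the eigenvalues are 2 (algebraic multiplicity 1), 6 (algebraic multiplicity 3).

For λ = 2: algebraic multiplicity 1 gives one 1×1 block.

For λ = 6: rank(A - 6I) = 2, rank((A - 6I)^2) = 1. The eigenspace has dimension 4 - 2 = 2, so there are 2 Jordan blocks; the rank sequence gives block sizes [2, 1].

Assembling the blocks gives the Jordan form J above.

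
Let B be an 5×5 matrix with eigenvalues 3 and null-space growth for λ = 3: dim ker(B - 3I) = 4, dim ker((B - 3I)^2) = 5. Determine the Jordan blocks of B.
λ = 3: successive nullity increments [4, 1] count blocks of size ≥ k; block sizes are [2, 1, 1, 1].

Jordan blocks: (3, 2), (3, 1), (3, 1), (3, 1)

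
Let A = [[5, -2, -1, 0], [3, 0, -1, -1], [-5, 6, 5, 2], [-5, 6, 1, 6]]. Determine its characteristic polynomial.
χ_A(x) = (x - 4)^4

xI - A = [[x - 5, 2, 1, 0], [-3, x, 1, 1], [5, -6, x - 5, -2], [5, -6, -1, x - 6]].

Expanding det(xI - A) along the first row:
det(xI - A) = + (x - 5)·det([[x, 1, 1], [-6, x - 5, -2], [-6, -1, x - 6]]) - (2)·det([[-3, 1, 1], [5, x - 5, -2], [5, -1, x - 6]]) + (1)·det([[-3, x, 1], [5, -6, -2], [5, -6, x - 6]]) - (0)·det([[-3, x, 1], [5, -6, x - 5], [5, -6, -1]]).

Evaluating gives χ_A(x) = x^4 - 16x^3 + 96x^2 - 256x + 256 = (x - 4)^4.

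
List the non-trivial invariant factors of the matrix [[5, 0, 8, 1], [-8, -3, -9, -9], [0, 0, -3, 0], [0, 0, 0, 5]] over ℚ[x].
(x - 5)^2(x + 3)^2

The Jordan structure of A has elementary divisors (x + 3)^2, (x - 5)^2. Arranging the block sizes at each eigenvalue in decreasing order and taking row products gives the invariant factors.

Invariant factors (smallest first, each dividing the next): (x - 5)^2(x + 3)^2.

Check: the last factor (x - 5)^2(x + 3)^2 is the minimal polynomial, and the product (x - 5)^2(x + 3)^2 is the characteristic polynomial.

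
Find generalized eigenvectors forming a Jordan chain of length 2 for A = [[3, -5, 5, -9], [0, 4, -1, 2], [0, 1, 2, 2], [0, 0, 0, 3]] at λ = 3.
v_1 = [[1, 0, 2, 1]]^T, v_2 = [[1, 0, 0, 0]]^T

We seek v_1 ∈ ker((A - 3I)^2) \ ker(A - 3I), then set v_{i+1} = (A - 3I) v_i.

One such chain is v_1 = [[1, 0, 2, 1]]^T, v_2 = [[1, 0, 0, 0]]^T. Check: (A - 3I) v_2 = [[0, 0, 0, 0]]^T = 0.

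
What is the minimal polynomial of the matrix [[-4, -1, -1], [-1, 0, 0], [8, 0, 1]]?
The characteristic polynomial factors as (x + 1)^3. The minimal polynomial is ∏(x - λ)^{k_λ} where k_λ is the size of the largest Jordan block at λ.

For λ = -1: rank(A + I) = 2, and the largest Jordan block has size 3 (the smallest k with rank((A + I)^k) = rank((A + I)^(k+1))).

So m_A(x) = (x + 1)^3.

m_A(x) = (x + 1)^3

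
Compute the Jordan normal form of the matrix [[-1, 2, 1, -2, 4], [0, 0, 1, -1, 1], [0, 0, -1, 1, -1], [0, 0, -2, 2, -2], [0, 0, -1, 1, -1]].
The characteristic polynomial is det(xI - A) = x^4(x + 1), so the eigenvalues are -1 (algebraic multiplicity 1), 0 (algebraic multiplicity 4).

For λ = -1: algebraic multiplicity 1 gives one 1×1 block.

For λ = 0: rank(A) = 2, rank(A^2) = 1. The eigenspace has dimension 5 - 2 = 3, so there are 3 Jordan blocks; the rank sequence gives block sizes [2, 1, 1].

Assembling the blocks gives the Jordan form J above.

J = [[-1, 0, 0, 0, 0], [0, 0, 1, 0, 0], [0, 0, 0, 0, 0], [0, 0, 0, 0, 0], [0, 0, 0, 0, 0]]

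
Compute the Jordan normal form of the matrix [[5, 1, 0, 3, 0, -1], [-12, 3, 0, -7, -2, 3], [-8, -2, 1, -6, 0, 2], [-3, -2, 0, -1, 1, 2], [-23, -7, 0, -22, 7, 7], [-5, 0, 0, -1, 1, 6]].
The characteristic polynomial is det(xI - A) = (x - 6)^3(x - 1)^3, so the eigenvalues are 1 (algebraic multiplicity 3), 6 (algebraic multiplicity 3).

For λ = 1: rank(A - I) = 4, rank((A - I)^2) = 3. The eigenspace has dimension 6 - 4 = 2, so there are 2 Jordan blocks; the rank sequence gives block sizes [2, 1].

For λ = 6: rank(A - 6I) = 4, rank((A - 6I)^2) = 3. The eigenspace has dimension 6 - 4 = 2, so there are 2 Jordan blocks; the rank sequence gives block sizes [2, 1].

Assembling the blocks gives the Jordan form J above.

J = [[1, 1, 0, 0, 0, 0], [0, 1, 0, 0, 0, 0], [0, 0, 1, 0, 0, 0], [0, 0, 0, 6, 1, 0], [0, 0, 0, 0, 6, 0], [0, 0, 0, 0, 0, 6]]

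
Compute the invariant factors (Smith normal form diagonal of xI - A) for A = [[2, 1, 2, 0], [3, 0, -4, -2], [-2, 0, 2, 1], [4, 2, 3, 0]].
(x - 1)^2, (x - 1)^2

The Jordan structure of A has elementary divisors (x - 1)^2, (x - 1)^2. Arranging the block sizes at each eigenvalue in decreasing order and taking row products gives the invariant factors.

Invariant factors (smallest first, each dividing the next): (x - 1)^2, (x - 1)^2.

Check: the last factor (x - 1)^2 is the minimal polynomial, and the product (x - 1)^4 is the characteristic polynomial.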